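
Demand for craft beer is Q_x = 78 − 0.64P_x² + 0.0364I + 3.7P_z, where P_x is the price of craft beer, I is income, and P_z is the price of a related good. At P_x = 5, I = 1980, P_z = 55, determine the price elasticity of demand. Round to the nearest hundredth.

At the given point, Q_x = 78 − 0.64(5)² + 0.0364(1980) + 3.7(55) = 78 − 16 + 72.072 + 203.5 = 337.572.
∂Q_x/∂P_x = −2·0.64·P_x = -6.4, so E_p = -6.4·(5/337.572) ≈ -0.09.
|E_p| < 1: demand is inelastic.

-0.09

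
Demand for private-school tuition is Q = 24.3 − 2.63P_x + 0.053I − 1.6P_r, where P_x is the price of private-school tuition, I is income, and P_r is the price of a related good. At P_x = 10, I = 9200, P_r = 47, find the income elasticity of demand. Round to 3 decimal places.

1.188

At the given point, Q = 24.3 − 2.63(10) + 0.053(9200) − 1.6(47) = 24.3 − 26.3 + 487.6 − 75.2 = 410.4.
∂Q/∂I = +0.053, so E_I = 0.053·(9200/410.4) ≈ 1.188.
E_I > 1: normal good (luxury).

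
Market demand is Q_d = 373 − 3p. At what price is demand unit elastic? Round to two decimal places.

For linear demand Q_d = a − bp, E = −bp/(a − bp). |E| = 1 ⇒ bp = a − bp ⇒ p = a/(2b).
p = 373/(2·3) ≈ 62.17.

62.17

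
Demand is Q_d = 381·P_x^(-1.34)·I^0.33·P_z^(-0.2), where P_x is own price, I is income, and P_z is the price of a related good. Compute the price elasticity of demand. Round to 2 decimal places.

For a Cobb–Douglas (constant-elasticity) form Q_d = A·P_x^α·…, the elasticity with respect to P_x equals the exponent α at every point.
Here the exponent on P_x is -1.34, so the price elasticity of demand is -1.34.

-1.34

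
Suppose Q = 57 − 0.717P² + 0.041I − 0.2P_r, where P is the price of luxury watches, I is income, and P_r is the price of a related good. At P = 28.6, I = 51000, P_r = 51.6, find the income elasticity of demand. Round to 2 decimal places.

At the given point, Q = 57 − 0.717(28.6)² + 0.041(51000) − 0.2(51.6) = 57 − 586.4773 + 2091 − 10.32 = 1551.2027.
∂Q/∂I = +0.041, so E_I = 0.041·(51000/1551.2027) ≈ 1.35.
E_I > 1: normal good (luxury).

1.35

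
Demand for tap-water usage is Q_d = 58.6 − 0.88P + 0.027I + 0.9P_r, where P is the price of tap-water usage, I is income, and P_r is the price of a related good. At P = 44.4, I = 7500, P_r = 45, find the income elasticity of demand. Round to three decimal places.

Q_d = 58.6 − 0.88(44.4) + 0.027(7500) + 0.9(45) = 58.6 − 39.072 + 202.5 + 40.5 = 262.528.
∂Q_d/∂I = +0.027, so E_I = 0.027·(7500/262.528) ≈ 0.771.
E_I ∈ (0,1): normal good (necessity).

0.771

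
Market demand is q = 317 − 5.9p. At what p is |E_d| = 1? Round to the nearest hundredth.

26.86

For linear demand q = a − bp, E = −bp/(a − bp). |E| = 1 ⇒ bp = a − bp ⇒ p = a/(2b).
p = 317/(2·5.9) ≈ 26.86.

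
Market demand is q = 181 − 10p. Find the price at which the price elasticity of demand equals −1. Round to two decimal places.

9.05

For linear demand q = a − bp, E = −bp/(a − bp). |E| = 1 ⇒ bp = a − bp ⇒ p = a/(2b).
p = 181/(2·10) = 9.05.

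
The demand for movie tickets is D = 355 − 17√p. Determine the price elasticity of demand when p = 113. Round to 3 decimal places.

-0.518

At p = 113, D = 174.2875.
dD/dp = −17/(2√p) = −17/(2·10.6301).
Point elasticity E = (dD/dp)·(p/D) = -0.7996 × 113/174.2875 ≈ -0.518.
|E| < 1, so demand is inelastic at this price.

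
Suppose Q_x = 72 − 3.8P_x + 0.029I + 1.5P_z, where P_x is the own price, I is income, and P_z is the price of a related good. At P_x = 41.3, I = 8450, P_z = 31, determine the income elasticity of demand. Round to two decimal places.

1.19

Evaluating quantity at (P_x, I, P_z) gives Q_x = 72 − 3.8(41.3) + 0.029(8450) + 1.5(31) = 72 − 156.94 + 245.05 + 46.5 = 206.61.
∂Q_x/∂I = +0.029, so E_I = 0.029·(8450/206.61) ≈ 1.19.
E_I > 1: normal good (luxury).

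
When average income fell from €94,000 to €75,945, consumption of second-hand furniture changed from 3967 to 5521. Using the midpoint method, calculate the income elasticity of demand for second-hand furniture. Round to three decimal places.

%ΔQ = (5521 − 3967)/[(3967+5521)/2] = 1554/4744 ≈ 0.3276.
%ΔM = (75,945 − 94,000)/[(94,000+75,945)/2] = -18055/84972.5 ≈ -0.2125.
E_I = %ΔQ/%ΔM ≈ -1.542.
E_I < 0: inferior good.

-1.542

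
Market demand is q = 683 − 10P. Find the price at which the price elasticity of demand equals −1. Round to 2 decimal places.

34.15

For linear demand q = a − bP, E = −bP/(a − bP). |E| = 1 ⇒ bP = a − bP ⇒ P = a/(2b).
P = 683/(2·10) = 34.15.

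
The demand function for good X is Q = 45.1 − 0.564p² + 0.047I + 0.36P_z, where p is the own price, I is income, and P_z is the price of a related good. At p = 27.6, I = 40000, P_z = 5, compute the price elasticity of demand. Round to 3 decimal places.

-0.574

First evaluate Q: 45.1 − 0.564(27.6)² + 0.047(40000) + 0.36(5) = 45.1 − 429.6326 + 1880 + 1.8 = 1497.2674.
∂Q/∂p = −2·0.564·p = -31.1328, so E_p = -31.1328·(27.6/1497.2674) ≈ -0.574.
|E_p| < 1: demand is inelastic.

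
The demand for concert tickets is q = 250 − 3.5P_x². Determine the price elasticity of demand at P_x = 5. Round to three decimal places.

At P_x = 5, q = 162.5.
dq/dP_x = −2·3.5·P_x = −35.
Point elasticity E = (dq/dP_x)·(P_x/q) = -35 × 5/162.5 ≈ -1.077.
|E| > 1, so demand is elastic at this price.

-1.077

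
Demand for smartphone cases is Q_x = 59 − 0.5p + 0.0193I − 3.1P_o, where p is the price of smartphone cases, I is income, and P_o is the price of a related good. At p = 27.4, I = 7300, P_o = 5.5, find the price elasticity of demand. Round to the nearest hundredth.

-0.08

First evaluate Q_x: 59 − 0.5(27.4) + 0.0193(7300) − 3.1(5.5) = 59 − 13.7 + 140.89 − 17.05 = 169.14.
∂Q_x/∂p = −0.5, so E_p = (−0.5)·(27.4/169.14) ≈ -0.08.
|E_p| < 1: demand is inelastic.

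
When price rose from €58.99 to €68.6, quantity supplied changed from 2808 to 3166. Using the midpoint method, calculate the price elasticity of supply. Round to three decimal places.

0.796

%ΔQ = (3166 − 2808)/[(2808 + 3166)/2] = 358/2987 ≈ 0.1199.
%Δp = (68.6 − 58.99)/[(58.99 + 68.6)/2] = 9.61/63.795 ≈ 0.1506.
Arc elasticity E = %ΔQ/%Δp ≈ 0.1199/0.1506 ≈ 0.796.
|E| < 1: supply is inelastic over this range.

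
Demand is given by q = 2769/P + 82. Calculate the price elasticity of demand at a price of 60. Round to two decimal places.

-0.36

At P = 60, q = 128.15.
dq/dP = −2769/P² = −0.7692.
Point elasticity E = (dq/dP)·(P/q) = -0.7692 × 60/128.15 ≈ -0.36.
|E| < 1, so demand is inelastic at this price.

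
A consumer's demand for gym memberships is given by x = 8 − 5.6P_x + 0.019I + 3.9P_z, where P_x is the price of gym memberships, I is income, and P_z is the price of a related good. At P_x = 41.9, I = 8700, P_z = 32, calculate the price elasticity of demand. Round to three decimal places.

-3.697

First evaluate x: 8 − 5.6(41.9) + 0.019(8700) + 3.9(32) = 8 − 234.64 + 165.3 + 124.8 = 63.46.
∂x/∂P_x = −5.6, so E_p = (−5.6)·(41.9/63.46) ≈ -3.697.
|E_p| > 1: demand is elastic.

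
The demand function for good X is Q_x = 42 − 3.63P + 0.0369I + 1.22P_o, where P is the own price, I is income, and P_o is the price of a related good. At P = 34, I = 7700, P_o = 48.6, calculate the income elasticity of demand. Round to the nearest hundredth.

1.08

First evaluate Q_x: 42 − 3.63(34) + 0.0369(7700) + 1.22(48.6) = 42 − 123.42 + 284.13 + 59.292 = 262.002.
∂Q_x/∂I = +0.0369, so E_I = 0.0369·(7700/262.002) ≈ 1.08.
E_I > 1: normal good (luxury).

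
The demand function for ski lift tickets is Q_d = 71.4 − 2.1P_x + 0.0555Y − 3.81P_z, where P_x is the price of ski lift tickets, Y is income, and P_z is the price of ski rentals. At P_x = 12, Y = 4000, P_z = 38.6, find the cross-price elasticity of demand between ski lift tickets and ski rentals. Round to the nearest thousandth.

-1.214

Evaluating quantity at (P_x, Y, P_z) gives Q_d = 71.4 − 2.1(12) + 0.0555(4000) − 3.81(38.6) = 71.4 − 25.2 + 222 − 147.066 = 121.134.
∂Q_d/∂P_z = −3.81, so E_xy = -3.81·(38.6/121.134) ≈ -1.214.
E_xy < 0: the goods are complements.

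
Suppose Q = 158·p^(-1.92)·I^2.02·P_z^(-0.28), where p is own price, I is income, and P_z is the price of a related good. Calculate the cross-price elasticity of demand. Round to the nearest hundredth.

-0.28

For a Cobb–Douglas (constant-elasticity) form Q = A·P_z^α·…, the elasticity with respect to P_z equals the exponent α at every point.
Here the exponent on P_z is -0.28, so the cross-price elasticity of demand is -0.28.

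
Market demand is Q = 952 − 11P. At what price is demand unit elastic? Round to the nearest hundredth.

43.27

For linear demand Q = a − bP, E = −bP/(a − bP). |E| = 1 ⇒ bP = a − bP ⇒ P = a/(2b).
P = 952/(2·11) ≈ 43.27.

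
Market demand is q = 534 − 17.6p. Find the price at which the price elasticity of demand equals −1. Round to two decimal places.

For linear demand q = a − bp, E = −bp/(a − bp). |E| = 1 ⇒ bp = a − bp ⇒ p = a/(2b).
p = 534/(2·17.6) ≈ 15.17.

15.17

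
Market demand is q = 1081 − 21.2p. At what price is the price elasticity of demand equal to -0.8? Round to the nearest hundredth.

22.66

Set −bp/(a − bp) = −0.8 ⇒ bp = 0.8(a − bp) ⇒ bp(1+0.8) = 0.8·a.
p = 0.8·1081/(21.2·1.8) ≈ 22.66.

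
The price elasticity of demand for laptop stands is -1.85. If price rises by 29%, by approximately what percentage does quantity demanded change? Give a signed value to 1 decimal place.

-53.7

%ΔQ ≈ E × %ΔP = (-1.85) × (29%) ≈ -53.7%.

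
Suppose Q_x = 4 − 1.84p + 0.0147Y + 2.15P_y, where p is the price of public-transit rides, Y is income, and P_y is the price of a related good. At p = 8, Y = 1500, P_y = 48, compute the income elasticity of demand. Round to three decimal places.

0.193

Q_x = 4 − 1.84(8) + 0.0147(1500) + 2.15(48) = 4 − 14.72 + 22.05 + 103.2 = 114.53.
∂Q_x/∂Y = +0.0147, so E_I = 0.0147·(1500/114.53) ≈ 0.193.
E_I ∈ (0,1): normal good (necessity).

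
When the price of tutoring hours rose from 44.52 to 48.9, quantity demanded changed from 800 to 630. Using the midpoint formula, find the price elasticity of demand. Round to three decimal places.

%Δq = (630 − 800)/[(800 + 630)/2] = -170/715 ≈ -0.2378.
%Δp = (48.9 − 44.52)/[(44.52 + 48.9)/2] = 4.38/46.71 ≈ 0.0938.
Arc elasticity E = %Δq/%Δp ≈ -0.2378/0.0938 ≈ -2.536.
|E| > 1: demand is elastic over this range.

-2.536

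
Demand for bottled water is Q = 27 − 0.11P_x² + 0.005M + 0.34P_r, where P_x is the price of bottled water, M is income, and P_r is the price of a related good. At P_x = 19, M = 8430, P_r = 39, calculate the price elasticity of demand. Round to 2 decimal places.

Evaluating quantity at (P_x, M, P_r) gives Q = 27 − 0.11(19)² + 0.005(8430) + 0.34(39) = 27 − 39.71 + 42.15 + 13.26 = 42.7.
∂Q/∂P_x = −2·0.11·P_x = -4.18, so E_p = -4.18·(19/42.7) ≈ -1.86.
|E_p| > 1: demand is elastic.

-1.86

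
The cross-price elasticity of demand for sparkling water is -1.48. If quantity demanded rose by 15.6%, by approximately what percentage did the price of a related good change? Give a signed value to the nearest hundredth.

-10.54

%ΔQ ≈ E × %ΔP_y ⇒ %ΔP_y = %ΔQ / E = (15.6%)/(-1.48) ≈ -10.54%.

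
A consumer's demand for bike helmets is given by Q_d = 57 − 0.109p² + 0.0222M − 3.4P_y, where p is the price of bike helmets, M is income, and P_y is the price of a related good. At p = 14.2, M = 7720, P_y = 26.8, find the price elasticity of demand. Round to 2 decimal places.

-0.38

At the given point, Q_d = 57 − 0.109(14.2)² + 0.0222(7720) − 3.4(26.8) = 57 − 21.9788 + 171.384 − 91.12 = 115.2852.
∂Q_d/∂p = −2·0.109·p = -3.0956, so E_p = -3.0956·(14.2/115.2852) ≈ -0.38.
|E_p| < 1: demand is inelastic.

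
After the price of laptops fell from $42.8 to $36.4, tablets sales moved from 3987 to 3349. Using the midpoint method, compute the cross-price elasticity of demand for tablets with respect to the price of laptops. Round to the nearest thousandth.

%ΔQ_x = (3349 − 3987)/[(3987+3349)/2] = -638/3668 ≈ -0.1739.
%ΔP_y = (36.4 − 42.8)/[(42.8+36.4)/2] ≈ -0.1616.
E_xy = -0.1739/-0.1616 ≈ 1.076.
E_xy > 0, so tablets and laptops are substitutes.

1.076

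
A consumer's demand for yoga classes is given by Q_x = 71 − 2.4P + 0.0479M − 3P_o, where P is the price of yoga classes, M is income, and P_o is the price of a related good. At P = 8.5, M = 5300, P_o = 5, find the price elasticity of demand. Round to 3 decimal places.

First evaluate Q_x: 71 − 2.4(8.5) + 0.0479(5300) − 3(5) = 71 − 20.4 + 253.87 − 15 = 289.47.
∂Q_x/∂P = −2.4, so E_p = (−2.4)·(8.5/289.47) ≈ -0.070.
|E_p| < 1: demand is inelastic.

-0.070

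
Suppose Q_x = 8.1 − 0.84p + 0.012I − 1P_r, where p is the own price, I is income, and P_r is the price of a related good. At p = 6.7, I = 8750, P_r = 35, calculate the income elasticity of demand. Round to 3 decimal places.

1.449

Q_x = 8.1 − 0.84(6.7) + 0.012(8750) − 1(35) = 8.1 − 5.628 + 105 − 35 = 72.472.
∂Q_x/∂I = +0.012, so E_I = 0.012·(8750/72.472) ≈ 1.449.
E_I > 1: normal good (luxury).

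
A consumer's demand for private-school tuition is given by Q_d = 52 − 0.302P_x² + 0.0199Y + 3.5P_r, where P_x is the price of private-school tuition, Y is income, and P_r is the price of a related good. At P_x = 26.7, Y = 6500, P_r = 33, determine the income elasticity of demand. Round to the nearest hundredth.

1.59

Substituting, Q_d = 52 − 0.302(26.7)² + 0.0199(6500) + 3.5(33) = 52 − 215.2928 + 129.35 + 115.5 = 81.5572.
∂Q_d/∂Y = +0.0199, so E_I = 0.0199·(6500/81.5572) ≈ 1.59.
E_I > 1: normal good (luxury).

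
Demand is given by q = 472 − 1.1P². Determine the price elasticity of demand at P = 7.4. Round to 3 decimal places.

At P = 7.4, q = 411.764.
dq/dP = −2·1.1·P = −16.28.
Point elasticity E = (dq/dP)·(P/q) = -16.28 × 7.4/411.764 ≈ -0.293.
|E| < 1, so demand is inelastic at this price.

-0.293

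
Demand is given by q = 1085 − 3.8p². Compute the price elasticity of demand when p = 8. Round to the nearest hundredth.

-0.58

At p = 8, q = 841.8.
dq/dp = −2·3.8·p = −60.8.
Point elasticity E = (dq/dp)·(p/q) = -60.8 × 8/841.8 ≈ -0.58.
|E| < 1, so demand is inelastic at this price.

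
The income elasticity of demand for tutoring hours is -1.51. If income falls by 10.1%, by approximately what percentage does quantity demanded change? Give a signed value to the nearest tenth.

%ΔQ ≈ E × %ΔI = (-1.51) × (-10.1%) ≈ 15.3%.

15.3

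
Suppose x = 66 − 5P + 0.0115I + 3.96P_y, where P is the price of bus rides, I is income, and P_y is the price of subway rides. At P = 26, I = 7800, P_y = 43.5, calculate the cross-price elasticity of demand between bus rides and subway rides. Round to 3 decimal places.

First evaluate x: 66 − 5(26) + 0.0115(7800) + 3.96(43.5) = 66 − 130 + 89.7 + 172.26 = 197.96.
∂x/∂P_y = +3.96, so E_xy = 3.96·(43.5/197.96) ≈ 0.870.
E_xy > 0: the goods are substitutes.

0.870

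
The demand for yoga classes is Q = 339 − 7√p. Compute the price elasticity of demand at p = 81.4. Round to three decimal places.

At p = 81.4, Q = 275.8446.
dQ/dp = −7/(2√p) = −7/(2·9.0222).
Point elasticity E = (dQ/dp)·(p/Q) = -0.3879 × 81.4/275.8446 ≈ -0.114.
|E| < 1, so demand is inelastic at this price.

-0.114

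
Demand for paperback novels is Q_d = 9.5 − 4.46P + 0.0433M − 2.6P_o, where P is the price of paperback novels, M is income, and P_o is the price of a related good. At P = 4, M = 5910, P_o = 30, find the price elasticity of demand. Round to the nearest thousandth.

Substituting, Q_d = 9.5 − 4.46(4) + 0.0433(5910) − 2.6(30) = 9.5 − 17.84 + 255.903 − 78 = 169.563.
∂Q_d/∂P = −4.46, so E_p = (−4.46)·(4/169.563) ≈ -0.105.
|E_p| < 1: demand is inelastic.

-0.105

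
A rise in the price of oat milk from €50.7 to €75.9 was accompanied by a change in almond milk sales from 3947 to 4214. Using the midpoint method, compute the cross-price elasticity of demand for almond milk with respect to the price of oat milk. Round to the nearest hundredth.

0.16

%ΔQ_x = (4214 − 3947)/[(3947+4214)/2] = 267/4080.5 ≈ 0.0654.
%ΔP_y = (75.9 − 50.7)/[(50.7+75.9)/2] ≈ 0.3981.
E_xy = 0.0654/0.3981 ≈ 0.16.
E_xy > 0, so almond milk and oat milk are substitutes.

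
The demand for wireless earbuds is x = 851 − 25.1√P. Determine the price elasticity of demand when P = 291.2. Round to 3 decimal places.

At P = 291.2, x = 422.679.
dx/dP = −25.1/(2√P) = −25.1/(2·17.0646).
Point elasticity E = (dx/dP)·(P/x) = -0.7354 × 291.2/422.679 ≈ -0.507.
|E| < 1, so demand is inelastic at this price.

-0.507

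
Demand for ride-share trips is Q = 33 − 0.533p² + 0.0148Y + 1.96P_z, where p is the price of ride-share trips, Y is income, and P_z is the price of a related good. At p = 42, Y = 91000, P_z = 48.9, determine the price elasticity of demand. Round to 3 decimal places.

-3.512

Q = 33 − 0.533(42)² + 0.0148(91000) + 1.96(48.9) = 33 − 940.212 + 1346.8 + 95.844 = 535.432.
∂Q/∂p = −2·0.533·p = -44.772, so E_p = -44.772·(42/535.432) ≈ -3.512.
|E_p| > 1: demand is elastic.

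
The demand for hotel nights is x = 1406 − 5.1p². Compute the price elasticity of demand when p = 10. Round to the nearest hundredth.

-1.14

At p = 10, x = 896.
dx/dp = −2·5.1·p = −102.
Point elasticity E = (dx/dp)·(p/x) = -102 × 10/896 ≈ -1.14.
|E| > 1, so demand is elastic at this price.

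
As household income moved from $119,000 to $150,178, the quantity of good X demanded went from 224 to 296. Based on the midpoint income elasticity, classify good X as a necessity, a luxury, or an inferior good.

%ΔQ = (296 − 224)/[(224+296)/2] = 72/260 ≈ 0.2769.
%ΔM = (150,178 − 119,000)/[(119,000+150,178)/2] = 31178/134589 ≈ 0.2317.
E_I = %ΔQ/%ΔM ≈ 1.195.
E_I > 1: normal good (luxury).

luxury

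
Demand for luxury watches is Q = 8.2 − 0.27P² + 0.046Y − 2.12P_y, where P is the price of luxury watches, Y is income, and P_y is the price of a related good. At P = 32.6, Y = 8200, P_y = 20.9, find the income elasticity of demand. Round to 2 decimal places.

6.97

Q = 8.2 − 0.27(32.6)² + 0.046(8200) − 2.12(20.9) = 8.2 − 286.9452 + 377.2 − 44.308 = 54.1468.
∂Q/∂Y = +0.046, so E_I = 0.046·(8200/54.1468) ≈ 6.97.
E_I > 1: normal good (luxury).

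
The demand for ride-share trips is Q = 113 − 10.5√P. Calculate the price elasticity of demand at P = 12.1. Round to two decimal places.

At P = 12.1, Q = 76.4757.
dQ/dP = −10.5/(2√P) = −10.5/(2·3.4785).
Point elasticity E = (dQ/dP)·(P/Q) = -1.5093 × 12.1/76.4757 ≈ -0.24.
|E| < 1, so demand is inelastic at this price.

-0.24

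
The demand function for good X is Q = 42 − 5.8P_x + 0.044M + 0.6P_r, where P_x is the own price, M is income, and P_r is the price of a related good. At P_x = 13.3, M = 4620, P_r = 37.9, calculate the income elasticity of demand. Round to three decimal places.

Q = 42 − 5.8(13.3) + 0.044(4620) + 0.6(37.9) = 42 − 77.14 + 203.28 + 22.74 = 190.88.
∂Q/∂M = +0.044, so E_I = 0.044·(4620/190.88) ≈ 1.065.
E_I > 1: normal good (luxury).

1.065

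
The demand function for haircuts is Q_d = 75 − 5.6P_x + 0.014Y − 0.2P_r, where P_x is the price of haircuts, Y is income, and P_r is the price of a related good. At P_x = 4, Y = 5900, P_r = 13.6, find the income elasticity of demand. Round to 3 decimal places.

0.623

Substituting, Q_d = 75 − 5.6(4) + 0.014(5900) − 0.2(13.6) = 75 − 22.4 + 82.6 − 2.72 = 132.48.
∂Q_d/∂Y = +0.014, so E_I = 0.014·(5900/132.48) ≈ 0.623.
E_I ∈ (0,1): normal good (necessity).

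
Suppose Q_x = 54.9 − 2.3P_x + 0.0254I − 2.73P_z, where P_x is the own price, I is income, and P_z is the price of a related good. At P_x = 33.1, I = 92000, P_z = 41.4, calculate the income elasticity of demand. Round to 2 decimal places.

First evaluate Q_x: 54.9 − 2.3(33.1) + 0.0254(92000) − 2.73(41.4) = 54.9 − 76.13 + 2336.8 − 113.022 = 2202.548.
∂Q_x/∂I = +0.0254, so E_I = 0.0254·(92000/2202.548) ≈ 1.06.
E_I > 1: normal good (luxury).

1.06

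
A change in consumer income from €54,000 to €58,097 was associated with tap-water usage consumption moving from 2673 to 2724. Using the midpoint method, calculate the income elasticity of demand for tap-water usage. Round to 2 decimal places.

0.26

%ΔQ = (2724 − 2673)/[(2673+2724)/2] = 51/2698.5 ≈ 0.0189.
%ΔI = (58,097 − 54,000)/[(54,000+58,097)/2] = 4097/56048.5 ≈ 0.0731.
E_I = %ΔQ/%ΔI ≈ 0.26.
E_I ∈ (0,1): normal good (necessity).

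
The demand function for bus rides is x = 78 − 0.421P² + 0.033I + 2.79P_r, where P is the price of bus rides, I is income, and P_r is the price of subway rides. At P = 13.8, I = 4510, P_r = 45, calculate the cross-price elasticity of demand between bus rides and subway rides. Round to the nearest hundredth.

0.46

x = 78 − 0.421(13.8)² + 0.033(4510) + 2.79(45) = 78 − 80.1752 + 148.83 + 125.55 = 272.2048.
∂x/∂P_r = +2.79, so E_xy = 2.79·(45/272.2048) ≈ 0.46.
E_xy > 0: the goods are substitutes.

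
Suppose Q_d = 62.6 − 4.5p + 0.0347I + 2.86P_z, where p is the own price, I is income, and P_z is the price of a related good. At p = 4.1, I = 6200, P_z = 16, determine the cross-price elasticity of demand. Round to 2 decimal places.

0.15

Q_d = 62.6 − 4.5(4.1) + 0.0347(6200) + 2.86(16) = 62.6 − 18.45 + 215.14 + 45.76 = 305.05.
∂Q_d/∂P_z = +2.86, so E_xy = 2.86·(16/305.05) ≈ 0.15.
E_xy > 0: the goods are substitutes.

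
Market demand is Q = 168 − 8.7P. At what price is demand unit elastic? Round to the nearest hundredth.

9.66

For linear demand Q = a − bP, E = −bP/(a − bP). |E| = 1 ⇒ bP = a − bP ⇒ P = a/(2b).
P = 168/(2·8.7) ≈ 9.66.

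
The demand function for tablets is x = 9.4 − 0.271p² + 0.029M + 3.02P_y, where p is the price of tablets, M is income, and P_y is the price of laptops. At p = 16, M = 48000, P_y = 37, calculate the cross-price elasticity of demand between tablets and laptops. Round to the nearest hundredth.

Substituting, x = 9.4 − 0.271(16)² + 0.029(48000) + 3.02(37) = 9.4 − 69.376 + 1392 + 111.74 = 1443.764.
∂x/∂P_y = +3.02, so E_xy = 3.02·(37/1443.764) ≈ 0.08.
E_xy > 0: the goods are substitutes.

0.08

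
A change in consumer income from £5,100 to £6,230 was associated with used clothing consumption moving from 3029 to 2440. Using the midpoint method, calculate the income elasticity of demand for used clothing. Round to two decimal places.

%ΔQ = (2440 − 3029)/[(3029+2440)/2] = -589/2734.5 ≈ -0.2154.
%ΔI = (6,230 − 5,100)/[(5,100+6,230)/2] = 1130/5665 ≈ 0.1995.
E_I = %ΔQ/%ΔI ≈ -1.08.
E_I < 0: inferior good.

-1.08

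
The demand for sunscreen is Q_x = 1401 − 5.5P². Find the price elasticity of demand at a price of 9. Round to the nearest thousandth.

At P = 9, Q_x = 955.5.
dQ_x/dP = −2·5.5·P = −99.
Point elasticity E = (dQ_x/dP)·(P/Q_x) = -99 × 9/955.5 ≈ -0.932.
|E| < 1, so demand is inelastic at this price.

-0.932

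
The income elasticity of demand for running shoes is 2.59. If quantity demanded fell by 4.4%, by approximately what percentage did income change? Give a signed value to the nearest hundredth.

%ΔQ ≈ E × %ΔI ⇒ %ΔI = %ΔQ / E = (-4.4%)/(2.59) ≈ -1.70%.

-1.70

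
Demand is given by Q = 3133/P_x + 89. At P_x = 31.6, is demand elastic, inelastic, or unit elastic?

inelastic

At P_x = 31.6, Q = 188.1456.
dQ/dP_x = −3133/P_x² = −3.1375.
Point elasticity E = (dQ/dP_x)·(P_x/Q) = -3.1375 × 31.6/188.1456 ≈ -0.527.
|E| ≈ 0.527 < 1, so demand is inelastic.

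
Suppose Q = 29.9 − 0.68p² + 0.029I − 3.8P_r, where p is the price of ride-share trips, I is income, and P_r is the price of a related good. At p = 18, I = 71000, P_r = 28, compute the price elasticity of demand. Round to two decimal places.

Substituting, Q = 29.9 − 0.68(18)² + 0.029(71000) − 3.8(28) = 29.9 − 220.32 + 2059 − 106.4 = 1762.18.
∂Q/∂p = −2·0.68·p = -24.48, so E_p = -24.48·(18/1762.18) ≈ -0.25.
|E_p| < 1: demand is inelastic.

-0.25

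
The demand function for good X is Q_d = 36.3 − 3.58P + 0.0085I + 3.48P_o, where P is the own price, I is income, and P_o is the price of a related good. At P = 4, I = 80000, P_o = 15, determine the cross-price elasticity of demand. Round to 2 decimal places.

At the given point, Q_d = 36.3 − 3.58(4) + 0.0085(80000) + 3.48(15) = 36.3 − 14.32 + 680 + 52.2 = 754.18.
∂Q_d/∂P_o = +3.48, so E_xy = 3.48·(15/754.18) ≈ 0.07.
E_xy > 0: the goods are substitutes.

0.07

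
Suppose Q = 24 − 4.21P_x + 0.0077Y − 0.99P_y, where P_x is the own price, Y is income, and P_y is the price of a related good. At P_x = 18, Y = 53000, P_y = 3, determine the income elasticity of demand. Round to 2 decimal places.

First evaluate Q: 24 − 4.21(18) + 0.0077(53000) − 0.99(3) = 24 − 75.78 + 408.1 − 2.97 = 353.35.
∂Q/∂Y = +0.0077, so E_I = 0.0077·(53000/353.35) ≈ 1.15.
E_I > 1: normal good (luxury).

1.15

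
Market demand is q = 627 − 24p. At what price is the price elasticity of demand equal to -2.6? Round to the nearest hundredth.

18.87

Set −bp/(a − bp) = −2.6 ⇒ bp = 2.6(a − bp) ⇒ bp(1+2.6) = 2.6·a.
p = 2.6·627/(24·3.6) ≈ 18.87.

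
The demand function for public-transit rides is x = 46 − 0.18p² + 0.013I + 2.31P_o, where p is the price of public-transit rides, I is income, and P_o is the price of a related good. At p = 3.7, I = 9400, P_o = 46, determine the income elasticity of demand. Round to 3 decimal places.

0.449

Substituting, x = 46 − 0.18(3.7)² + 0.013(9400) + 2.31(46) = 46 − 2.4642 + 122.2 + 106.26 = 271.9958.
∂x/∂I = +0.013, so E_I = 0.013·(9400/271.9958) ≈ 0.449.
E_I ∈ (0,1): normal good (necessity).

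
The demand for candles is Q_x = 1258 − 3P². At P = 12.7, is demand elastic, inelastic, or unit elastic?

elastic

At P = 12.7, Q_x = 774.13.
dQ_x/dP = −2·3·P = −76.2.
Point elasticity E = (dQ_x/dP)·(P/Q_x) = -76.2 × 12.7/774.13 ≈ -1.250.
|E| ≈ 1.250 > 1, so demand is elastic.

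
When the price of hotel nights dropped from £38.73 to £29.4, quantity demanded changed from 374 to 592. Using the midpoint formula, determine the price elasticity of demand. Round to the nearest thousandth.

-1.648

%Δq = (592 − 374)/[(374 + 592)/2] = 218/483 ≈ 0.4513.
%ΔP = (29.4 − 38.73)/[(38.73 + 29.4)/2] = -9.33/34.065 ≈ -0.2739.
Arc elasticity E = %Δq/%ΔP ≈ 0.4513/-0.2739 ≈ -1.648.
|E| > 1: demand is elastic over this range.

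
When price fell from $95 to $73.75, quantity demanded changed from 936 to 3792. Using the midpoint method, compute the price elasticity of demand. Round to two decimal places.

-4.80

%ΔQ = (3792 − 936)/[(936 + 3792)/2] = 2856/2364 ≈ 1.2081.
%Δp = (73.75 − 95)/[(95 + 73.75)/2] = -21.25/84.375 ≈ -0.2519.
Arc elasticity E = %ΔQ/%Δp ≈ 1.2081/-0.2519 ≈ -4.80.
|E| > 1: demand is elastic over this range.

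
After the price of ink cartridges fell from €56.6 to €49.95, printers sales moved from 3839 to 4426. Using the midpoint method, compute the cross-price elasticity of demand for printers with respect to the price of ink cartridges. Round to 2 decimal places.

%ΔQ_x = (4426 − 3839)/[(3839+4426)/2] = 587/4132.5 ≈ 0.1420.
%ΔP_y = (49.95 − 56.6)/[(56.6+49.95)/2] ≈ -0.1248.
E_xy = 0.1420/-0.1248 ≈ -1.14.
E_xy < 0, so printers and ink cartridges are complements.

-1.14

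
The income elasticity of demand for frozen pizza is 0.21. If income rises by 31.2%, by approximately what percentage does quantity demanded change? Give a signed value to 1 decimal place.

6.6

%ΔQ ≈ E × %ΔI = (0.21) × (31.2%) ≈ 6.6%.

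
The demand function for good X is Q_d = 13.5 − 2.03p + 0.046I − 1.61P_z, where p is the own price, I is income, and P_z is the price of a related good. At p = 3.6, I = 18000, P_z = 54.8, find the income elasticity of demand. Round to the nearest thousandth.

1.110

At the given point, Q_d = 13.5 − 2.03(3.6) + 0.046(18000) − 1.61(54.8) = 13.5 − 7.308 + 828 − 88.228 = 745.964.
∂Q_d/∂I = +0.046, so E_I = 0.046·(18000/745.964) ≈ 1.110.
E_I > 1: normal good (luxury).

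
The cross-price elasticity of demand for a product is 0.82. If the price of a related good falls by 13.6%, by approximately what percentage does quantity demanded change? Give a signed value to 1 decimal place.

%ΔQ ≈ E × %ΔP_y = (0.82) × (-13.6%) ≈ -11.2%.

-11.2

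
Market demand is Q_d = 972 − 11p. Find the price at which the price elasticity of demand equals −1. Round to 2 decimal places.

44.18

For linear demand Q_d = a − bp, E = −bp/(a − bp). |E| = 1 ⇒ bp = a − bp ⇒ p = a/(2b).
p = 972/(2·11) ≈ 44.18.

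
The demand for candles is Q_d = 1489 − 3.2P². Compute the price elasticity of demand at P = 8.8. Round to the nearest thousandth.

-0.399

At P = 8.8, Q_d = 1241.192.
dQ_d/dP = −2·3.2·P = −56.32.
Point elasticity E = (dQ_d/dP)·(P/Q_d) = -56.32 × 8.8/1241.192 ≈ -0.399.
|E| < 1, so demand is inelastic at this price.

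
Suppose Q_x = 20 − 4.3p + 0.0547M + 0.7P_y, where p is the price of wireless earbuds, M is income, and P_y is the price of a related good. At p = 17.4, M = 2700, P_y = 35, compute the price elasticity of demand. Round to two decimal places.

First evaluate Q_x: 20 − 4.3(17.4) + 0.0547(2700) + 0.7(35) = 20 − 74.82 + 147.69 + 24.5 = 117.37.
∂Q_x/∂p = −4.3, so E_p = (−4.3)·(17.4/117.37) ≈ -0.64.
|E_p| < 1: demand is inelastic.

-0.64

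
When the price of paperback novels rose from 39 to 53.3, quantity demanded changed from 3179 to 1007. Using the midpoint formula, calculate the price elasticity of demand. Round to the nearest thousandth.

-3.349

%ΔQ = (1007 − 3179)/[(3179 + 1007)/2] = -2172/2093 ≈ -1.0377.
%Δp = (53.3 − 39)/[(39 + 53.3)/2] = 14.3/46.15 ≈ 0.3099.
Arc elasticity E = %ΔQ/%Δp ≈ -1.0377/0.3099 ≈ -3.349.
|E| > 1: demand is elastic over this range.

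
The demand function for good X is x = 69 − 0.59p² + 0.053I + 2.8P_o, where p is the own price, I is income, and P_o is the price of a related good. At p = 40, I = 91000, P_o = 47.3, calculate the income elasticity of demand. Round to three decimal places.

x = 69 − 0.59(40)² + 0.053(91000) + 2.8(47.3) = 69 − 944 + 4823 + 132.44 = 4080.44.
∂x/∂I = +0.053, so E_I = 0.053·(91000/4080.44) ≈ 1.182.
E_I > 1: normal good (luxury).

1.182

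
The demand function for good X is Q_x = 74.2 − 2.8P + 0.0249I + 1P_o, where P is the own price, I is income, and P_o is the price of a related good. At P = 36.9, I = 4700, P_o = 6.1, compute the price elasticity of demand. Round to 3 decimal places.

-1.099

At the given point, Q_x = 74.2 − 2.8(36.9) + 0.0249(4700) + 1(6.1) = 74.2 − 103.32 + 117.03 + 6.1 = 94.01.
∂Q_x/∂P = −2.8, so E_p = (−2.8)·(36.9/94.01) ≈ -1.099.
|E_p| > 1: demand is elastic.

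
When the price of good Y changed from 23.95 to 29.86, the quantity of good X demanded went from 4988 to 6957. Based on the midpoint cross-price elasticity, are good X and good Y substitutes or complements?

%ΔQ_x = (6957 − 4988)/[(4988+6957)/2] = 1969/5972.5 ≈ 0.3297.
%ΔP_y = (29.86 − 23.95)/[(23.95+29.86)/2] ≈ 0.2197.
E_xy = 0.3297/0.2197 ≈ 1.501.
E_xy > 0, so the goods are substitutes.

substitutes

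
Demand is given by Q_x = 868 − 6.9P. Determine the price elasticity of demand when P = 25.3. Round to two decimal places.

At P = 25.3, Q_x = 693.43.
dQ_x/dP = −6.9.
Point elasticity E = (dQ_x/dP)·(P/Q_x) = -6.9 × 25.3/693.43 ≈ -0.25.
|E| < 1, so demand is inelastic at this price.

-0.25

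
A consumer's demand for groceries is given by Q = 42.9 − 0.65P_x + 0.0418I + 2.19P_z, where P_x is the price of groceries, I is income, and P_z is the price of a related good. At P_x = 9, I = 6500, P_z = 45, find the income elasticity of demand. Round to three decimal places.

0.667

First evaluate Q: 42.9 − 0.65(9) + 0.0418(6500) + 2.19(45) = 42.9 − 5.85 + 271.7 + 98.55 = 407.3.
∂Q/∂I = +0.0418, so E_I = 0.0418·(6500/407.3) ≈ 0.667.
E_I ∈ (0,1): normal good (necessity).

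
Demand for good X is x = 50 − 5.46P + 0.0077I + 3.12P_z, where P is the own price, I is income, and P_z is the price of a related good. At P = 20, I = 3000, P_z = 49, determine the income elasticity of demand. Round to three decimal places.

At the given point, x = 50 − 5.46(20) + 0.0077(3000) + 3.12(49) = 50 − 109.2 + 23.1 + 152.88 = 116.78.
∂x/∂I = +0.0077, so E_I = 0.0077·(3000/116.78) ≈ 0.198.
E_I ∈ (0,1): normal good (necessity).

0.198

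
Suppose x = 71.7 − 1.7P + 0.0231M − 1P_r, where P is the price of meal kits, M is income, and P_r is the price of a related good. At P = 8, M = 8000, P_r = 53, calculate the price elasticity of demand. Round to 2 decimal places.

-0.07

At the given point, x = 71.7 − 1.7(8) + 0.0231(8000) − 1(53) = 71.7 − 13.6 + 184.8 − 53 = 189.9.
∂x/∂P = −1.7, so E_p = (−1.7)·(8/189.9) ≈ -0.07.
|E_p| < 1: demand is inelastic.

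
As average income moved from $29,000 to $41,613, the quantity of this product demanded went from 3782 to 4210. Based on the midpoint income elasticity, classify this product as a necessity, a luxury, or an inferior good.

%ΔQ = (4210 − 3782)/[(3782+4210)/2] = 428/3996 ≈ 0.1071.
%ΔI = (41,613 − 29,000)/[(29,000+41,613)/2] = 12613/35306.5 ≈ 0.3572.
E_I = %ΔQ/%ΔI ≈ 0.300.
E_I ∈ (0,1): normal good (necessity).

necessity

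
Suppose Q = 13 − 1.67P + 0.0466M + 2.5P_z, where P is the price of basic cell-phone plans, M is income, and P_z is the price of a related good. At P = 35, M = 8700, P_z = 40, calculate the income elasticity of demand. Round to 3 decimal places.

First evaluate Q: 13 − 1.67(35) + 0.0466(8700) + 2.5(40) = 13 − 58.45 + 405.42 + 100 = 459.97.
∂Q/∂M = +0.0466, so E_I = 0.0466·(8700/459.97) ≈ 0.881.
E_I ∈ (0,1): normal good (necessity).

0.881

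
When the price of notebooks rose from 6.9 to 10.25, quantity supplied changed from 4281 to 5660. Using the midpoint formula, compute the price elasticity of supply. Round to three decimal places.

%Δq = (5660 − 4281)/[(4281 + 5660)/2] = 1379/4970.5 ≈ 0.2774.
%ΔP = (10.25 − 6.9)/[(6.9 + 10.25)/2] = 3.35/8.575 ≈ 0.3907.
Arc elasticity E = %Δq/%ΔP ≈ 0.2774/0.3907 ≈ 0.710.
|E| < 1: supply is inelastic over this range.

0.710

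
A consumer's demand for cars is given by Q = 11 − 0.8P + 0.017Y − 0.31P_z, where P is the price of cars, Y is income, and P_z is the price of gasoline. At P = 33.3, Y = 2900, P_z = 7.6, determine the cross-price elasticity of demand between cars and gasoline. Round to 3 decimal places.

At the given point, Q = 11 − 0.8(33.3) + 0.017(2900) − 0.31(7.6) = 11 − 26.64 + 49.3 − 2.356 = 31.304.
∂Q/∂P_z = −0.31, so E_xy = -0.31·(7.6/31.304) ≈ -0.075.
E_xy < 0: the goods are complements.

-0.075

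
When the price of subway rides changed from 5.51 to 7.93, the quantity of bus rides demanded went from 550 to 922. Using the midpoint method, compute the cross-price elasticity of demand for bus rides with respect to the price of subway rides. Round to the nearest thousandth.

%ΔQ_x = (922 − 550)/[(550+922)/2] = 372/736 ≈ 0.5054.
%ΔP_y = (7.93 − 5.51)/[(5.51+7.93)/2] ≈ 0.3601.
E_xy = 0.5054/0.3601 ≈ 1.404.
E_xy > 0, so bus rides and subway rides are substitutes.

1.404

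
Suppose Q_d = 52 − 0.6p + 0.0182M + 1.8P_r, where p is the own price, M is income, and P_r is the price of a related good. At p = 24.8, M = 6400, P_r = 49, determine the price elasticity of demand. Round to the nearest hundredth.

At the given point, Q_d = 52 − 0.6(24.8) + 0.0182(6400) + 1.8(49) = 52 − 14.88 + 116.48 + 88.2 = 241.8.
∂Q_d/∂p = −0.6, so E_p = (−0.6)·(24.8/241.8) ≈ -0.06.
|E_p| < 1: demand is inelastic.

-0.06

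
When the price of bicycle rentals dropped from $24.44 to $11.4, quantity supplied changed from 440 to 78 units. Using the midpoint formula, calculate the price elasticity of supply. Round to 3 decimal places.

1.921

%ΔQ = (78 − 440)/[(440 + 78)/2] = -362/259 ≈ -1.3977.
%ΔP = (11.4 − 24.44)/[(24.44 + 11.4)/2] = -13.04/17.92 ≈ -0.7277.
Arc elasticity E = %ΔQ/%ΔP ≈ -1.3977/-0.7277 ≈ 1.921.
|E| > 1: supply is elastic over this range.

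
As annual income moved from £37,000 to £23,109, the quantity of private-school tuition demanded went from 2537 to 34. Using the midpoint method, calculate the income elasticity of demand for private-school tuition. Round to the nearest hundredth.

%ΔQ = (34 − 2537)/[(2537+34)/2] = -2503/1285.5 ≈ -1.9471.
%ΔI = (23,109 − 37,000)/[(37,000+23,109)/2] = -13891/30054.5 ≈ -0.4622.
E_I = %ΔQ/%ΔI ≈ 4.21.
E_I > 1: normal good (luxury).

4.21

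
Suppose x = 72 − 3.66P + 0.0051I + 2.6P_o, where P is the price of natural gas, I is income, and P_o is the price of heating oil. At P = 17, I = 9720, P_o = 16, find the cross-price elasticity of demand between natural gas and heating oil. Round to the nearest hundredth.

0.41

Evaluating quantity at (P, I, P_o) gives x = 72 − 3.66(17) + 0.0051(9720) + 2.6(16) = 72 − 62.22 + 49.572 + 41.6 = 100.952.
∂x/∂P_o = +2.6, so E_xy = 2.6·(16/100.952) ≈ 0.41.
E_xy > 0: the goods are substitutes.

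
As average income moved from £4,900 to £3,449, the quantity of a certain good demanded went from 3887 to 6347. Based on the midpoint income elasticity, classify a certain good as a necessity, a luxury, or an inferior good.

%ΔQ = (6347 − 3887)/[(3887+6347)/2] = 2460/5117 ≈ 0.4808.
%ΔI = (3,449 − 4,900)/[(4,900+3,449)/2] = -1451/4174.5 ≈ -0.3476.
E_I = %ΔQ/%ΔI ≈ -1.383.
E_I < 0: inferior good.

inferior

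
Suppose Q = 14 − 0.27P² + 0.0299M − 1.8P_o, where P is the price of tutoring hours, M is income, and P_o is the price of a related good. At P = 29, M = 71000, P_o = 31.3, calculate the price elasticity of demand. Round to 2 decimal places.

First evaluate Q: 14 − 0.27(29)² + 0.0299(71000) − 1.8(31.3) = 14 − 227.07 + 2122.9 − 56.34 = 1853.49.
∂Q/∂P = −2·0.27·P = -15.66, so E_p = -15.66·(29/1853.49) ≈ -0.25.
|E_p| < 1: demand is inelastic.

-0.25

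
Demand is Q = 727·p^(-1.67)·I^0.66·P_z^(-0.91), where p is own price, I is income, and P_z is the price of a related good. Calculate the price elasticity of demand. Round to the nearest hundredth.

-1.67

For a Cobb–Douglas (constant-elasticity) form Q = A·p^α·…, the elasticity with respect to p equals the exponent α at every point.
Here the exponent on p is -1.67, so the price elasticity of demand is -1.67.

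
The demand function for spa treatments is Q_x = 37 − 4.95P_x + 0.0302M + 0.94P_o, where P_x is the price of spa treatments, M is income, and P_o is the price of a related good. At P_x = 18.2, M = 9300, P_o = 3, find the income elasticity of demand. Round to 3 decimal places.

Q_x = 37 − 4.95(18.2) + 0.0302(9300) + 0.94(3) = 37 − 90.09 + 280.86 + 2.82 = 230.59.
∂Q_x/∂M = +0.0302, so E_I = 0.0302·(9300/230.59) ≈ 1.218.
E_I > 1: normal good (luxury).

1.218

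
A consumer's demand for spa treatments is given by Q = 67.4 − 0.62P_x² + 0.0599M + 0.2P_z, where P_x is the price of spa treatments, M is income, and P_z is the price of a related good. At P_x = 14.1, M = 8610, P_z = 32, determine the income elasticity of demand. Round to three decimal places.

1.106

At the given point, Q = 67.4 − 0.62(14.1)² + 0.0599(8610) + 0.2(32) = 67.4 − 123.2622 + 515.739 + 6.4 = 466.2768.
∂Q/∂M = +0.0599, so E_I = 0.0599·(8610/466.2768) ≈ 1.106.
E_I > 1: normal good (luxury).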